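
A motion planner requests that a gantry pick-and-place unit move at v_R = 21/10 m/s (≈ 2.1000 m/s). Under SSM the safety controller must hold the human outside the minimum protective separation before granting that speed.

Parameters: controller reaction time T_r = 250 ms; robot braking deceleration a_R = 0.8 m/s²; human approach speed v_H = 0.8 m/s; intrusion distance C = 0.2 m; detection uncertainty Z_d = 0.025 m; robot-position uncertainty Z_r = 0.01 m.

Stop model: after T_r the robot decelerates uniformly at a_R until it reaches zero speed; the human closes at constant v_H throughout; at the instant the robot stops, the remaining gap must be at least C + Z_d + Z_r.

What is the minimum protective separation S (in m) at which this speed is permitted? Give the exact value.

S_min = 4653/800 m = 5.8163 m

T_s = v_R/a_R = (21/10)/(4/5) = 2.6250 s
reaction-phase robot travel = 2.1000·0.2500 = 0.5250 m
braking distance = 2.1000²/(2·0.8000) = 2.7563 m
human over T_r+T_s: 0.8000·(0.2500+2.6250) = 2.3000 m
C+Z_d+Z_r = 0.2000+0.0250+0.0100 = 0.2350 m
S_min ≈ 0.5250+2.7563+2.3000+0.2350  ⇒  S_min = 4653/800 m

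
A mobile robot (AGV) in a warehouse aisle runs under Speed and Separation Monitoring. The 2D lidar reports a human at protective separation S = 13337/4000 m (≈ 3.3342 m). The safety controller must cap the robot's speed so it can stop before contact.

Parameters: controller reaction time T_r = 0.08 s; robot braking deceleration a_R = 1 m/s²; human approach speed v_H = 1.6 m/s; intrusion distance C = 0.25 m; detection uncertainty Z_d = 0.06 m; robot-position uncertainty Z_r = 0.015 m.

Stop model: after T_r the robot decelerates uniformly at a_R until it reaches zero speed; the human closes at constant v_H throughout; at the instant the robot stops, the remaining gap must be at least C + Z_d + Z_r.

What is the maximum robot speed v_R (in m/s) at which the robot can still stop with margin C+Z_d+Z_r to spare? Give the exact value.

at the boundary: (1/2)·v² + (42/25)·v + (-461/160) = 0
  disc = (42/25)² − 4·(1/2)·(-461/160) = 85849/10000 ; √disc = 293/100
  v_R = (−(42/25) + 293/100) / (2·(1/2)) = 5/4 m/s
check:
stop time T_s = (5/4)/1 = 1.2500 s
robot in T_r: 1.2500·0.0800 = 0.1000 m
robot covers 1.2500·1.2500 − ½·1.0000·1.2500² = 0.7812 m while stopping
person approaches 1.6000·(0.0800+1.2500) = 2.1280 m
residual clearance needed = 0.2500+0.0600+0.0150 = 0.3250 m
sum ≈ 0.1000+0.7812+2.1280+0.3250 ≈ 3.3342 m = S ✓

v_R_max = 5/4 m/s = 1.2500 m/s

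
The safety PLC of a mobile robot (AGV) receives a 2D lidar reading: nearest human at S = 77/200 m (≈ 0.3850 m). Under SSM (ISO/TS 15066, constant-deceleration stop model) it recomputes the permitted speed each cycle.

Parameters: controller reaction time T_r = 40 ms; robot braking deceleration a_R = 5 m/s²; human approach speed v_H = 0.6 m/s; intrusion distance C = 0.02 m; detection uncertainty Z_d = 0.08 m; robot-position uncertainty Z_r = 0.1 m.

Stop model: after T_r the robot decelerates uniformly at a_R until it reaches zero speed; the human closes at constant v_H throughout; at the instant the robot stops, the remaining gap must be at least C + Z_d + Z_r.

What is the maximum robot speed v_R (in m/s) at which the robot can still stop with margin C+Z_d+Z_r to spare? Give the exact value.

v_R_max = 7/10 m/s = 0.7000 m/s

collect terms ⇒ (1/10)·v_R² + (4/25)·v_R + (-161/1000) = 0
  disc = (4/25)² − 4·(1/10)·(-161/1000) = 9/100 ; √disc = 3/10
  v_R = (−(4/25) + 3/10) / (2·(1/10)) = 7/10 m/s
check:
braking lasts T_s = (7/10)/5 = 0.1400 s
reaction-phase robot travel = 0.7000·0.0400 = 0.0280 m
robot under decel: 0.7000²/(2·5.0000) = 0.0490 m
human closes 0.6000·0.1800 = 0.1080 m
margins: 0.0200+0.0800+0.1000 = 0.2000 m
sum ≈ 0.0280+0.0490+0.1080+0.2000 ≈ 0.3850 m = S ✓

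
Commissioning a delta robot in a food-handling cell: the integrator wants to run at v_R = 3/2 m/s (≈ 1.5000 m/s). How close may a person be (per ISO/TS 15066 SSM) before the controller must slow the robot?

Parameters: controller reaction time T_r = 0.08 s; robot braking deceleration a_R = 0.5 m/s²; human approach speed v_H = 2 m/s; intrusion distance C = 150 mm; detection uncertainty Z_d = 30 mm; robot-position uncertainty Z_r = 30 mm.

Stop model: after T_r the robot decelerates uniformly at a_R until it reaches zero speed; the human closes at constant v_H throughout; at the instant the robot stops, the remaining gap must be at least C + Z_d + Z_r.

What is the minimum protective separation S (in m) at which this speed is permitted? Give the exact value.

braking lasts T_s = (3/2)/(1/2) = 3.0000 s
reaction-phase robot travel = 1.5000·0.0800 = 0.1200 m
robot covers 1.5000·3.0000 − ½·0.5000·3.0000² = 2.2500 m while stopping
human over T_r+T_s: 2.0000·(0.0800+3.0000) = 6.1600 m
margins: 0.1500+0.0300+0.0300 = 0.2100 m
S_min ≈ 0.1200+2.2500+6.1600+0.2100  ⇒  S_min = 437/50 m

S_min = 437/50 m = 8.7400 m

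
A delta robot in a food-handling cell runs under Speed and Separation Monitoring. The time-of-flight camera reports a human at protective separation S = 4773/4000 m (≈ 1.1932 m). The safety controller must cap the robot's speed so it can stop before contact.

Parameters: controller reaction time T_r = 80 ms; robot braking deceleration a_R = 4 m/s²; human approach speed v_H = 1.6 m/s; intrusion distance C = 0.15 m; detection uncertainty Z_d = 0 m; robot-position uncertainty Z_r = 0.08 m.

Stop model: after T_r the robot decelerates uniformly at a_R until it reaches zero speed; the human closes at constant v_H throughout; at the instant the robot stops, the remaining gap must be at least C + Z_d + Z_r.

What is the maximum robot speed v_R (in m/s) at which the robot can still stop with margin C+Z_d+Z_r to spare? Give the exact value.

v_R_max = 13/10 m/s = 1.3000 m/s

quadratic (1/8)·v² + (12/25)·v + (-3341/4000) = 0
  disc = (12/25)² − 4·(1/8)·(-3341/4000) = 25921/40000 ; √disc = 161/200
  v_R = (−(12/25) + 161/200) / (2·(1/8)) = 13/10 m/s
check:
stop time T_s = (13/10)/4 = 0.3250 s
reaction-phase robot travel = 1.3000·0.0800 = 0.1040 m
braking distance = 1.3000²/(2·4.0000) = 0.2112 m
human over T_r+T_s: 1.6000·(0.0800+0.3250) = 0.6480 m
margins: 0.1500+0.0000+0.0800 = 0.2300 m
sum ≈ 0.1040+0.2112+0.6480+0.2300 ≈ 1.1932 m = S ✓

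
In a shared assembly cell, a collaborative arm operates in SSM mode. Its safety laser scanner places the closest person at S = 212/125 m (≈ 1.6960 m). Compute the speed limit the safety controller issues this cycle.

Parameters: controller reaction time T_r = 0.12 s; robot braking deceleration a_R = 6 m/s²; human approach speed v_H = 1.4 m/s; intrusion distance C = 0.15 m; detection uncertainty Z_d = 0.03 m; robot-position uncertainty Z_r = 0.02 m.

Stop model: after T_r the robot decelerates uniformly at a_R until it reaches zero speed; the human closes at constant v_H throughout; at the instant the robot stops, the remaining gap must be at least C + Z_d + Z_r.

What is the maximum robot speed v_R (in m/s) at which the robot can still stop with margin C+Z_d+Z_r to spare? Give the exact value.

v_R_max = 12/5 m/s = 2.4000 m/s

at the boundary: (1/12)·v² + (53/150)·v + (-166/125) = 0
  disc = (53/150)² − 4·(1/12)·(-166/125) = 12769/22500 ; √disc = 113/150
  v_R = (−(53/150) + 113/150) / (2·(1/12)) = 12/5 m/s
check:
braking lasts T_s = (12/5)/6 = 0.4000 s
robot in T_r: 2.4000·0.1200 = 0.2880 m
braking distance = 2.4000²/(2·6.0000) = 0.4800 m
person approaches 1.4000·(0.1200+0.4000) = 0.7280 m
margins: 0.1500+0.0300+0.0200 = 0.2000 m
sum ≈ 0.2880+0.4800+0.7280+0.2000 ≈ 1.6960 m = S ✓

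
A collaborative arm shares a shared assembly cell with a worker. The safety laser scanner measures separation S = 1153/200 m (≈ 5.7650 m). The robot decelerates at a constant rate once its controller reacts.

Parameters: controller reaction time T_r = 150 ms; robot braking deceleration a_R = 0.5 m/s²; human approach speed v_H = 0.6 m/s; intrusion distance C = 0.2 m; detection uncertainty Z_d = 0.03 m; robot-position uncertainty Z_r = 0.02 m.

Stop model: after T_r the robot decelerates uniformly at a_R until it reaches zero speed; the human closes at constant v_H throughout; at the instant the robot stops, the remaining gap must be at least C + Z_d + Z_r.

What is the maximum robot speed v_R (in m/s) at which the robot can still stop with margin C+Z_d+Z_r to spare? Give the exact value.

v_R_max = 7/4 m/s = 1.7500 m/s

collect terms ⇒ (1)·v_R² + (27/20)·v_R + (-217/40) = 0
  disc = (27/20)² − 4·(1)·(-217/40) = 9409/400 ; √disc = 97/20
  v_R = (−(27/20) + 97/20) / (2·(1)) = 7/4 m/s
check:
T_s = v_R/a_R = (7/4)/(1/2) = 3.5000 s
reaction-phase robot travel = 1.7500·0.1500 = 0.2625 m
braking distance = 1.7500²/(2·0.5000) = 3.0625 m
human closes 0.6000·3.6500 = 2.1900 m
margins: 0.2000+0.0300+0.0200 = 0.2500 m
sum ≈ 0.2625+3.0625+2.1900+0.2500 ≈ 5.7650 m = S ✓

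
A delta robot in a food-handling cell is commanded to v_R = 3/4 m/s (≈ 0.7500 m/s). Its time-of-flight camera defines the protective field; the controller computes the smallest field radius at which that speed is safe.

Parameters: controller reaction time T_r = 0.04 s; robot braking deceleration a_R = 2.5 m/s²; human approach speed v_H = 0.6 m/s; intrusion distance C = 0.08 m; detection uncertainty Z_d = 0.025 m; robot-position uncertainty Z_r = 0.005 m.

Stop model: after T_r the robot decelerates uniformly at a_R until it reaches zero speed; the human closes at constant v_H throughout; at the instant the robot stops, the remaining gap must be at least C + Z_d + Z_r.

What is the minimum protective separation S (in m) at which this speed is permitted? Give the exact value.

S_min = 913/2000 m = 0.4565 m

braking lasts T_s = (3/4)/(5/2) = 0.3000 s
robot in T_r: 0.7500·0.0400 = 0.0300 m
braking distance = 0.7500²/(2·2.5000) = 0.1125 m
person approaches 0.6000·(0.0400+0.3000) = 0.2040 m
C+Z_d+Z_r = 0.0800+0.0250+0.0050 = 0.1100 m
S_min ≈ 0.0300+0.1125+0.2040+0.1100  ⇒  S_min = 913/2000 m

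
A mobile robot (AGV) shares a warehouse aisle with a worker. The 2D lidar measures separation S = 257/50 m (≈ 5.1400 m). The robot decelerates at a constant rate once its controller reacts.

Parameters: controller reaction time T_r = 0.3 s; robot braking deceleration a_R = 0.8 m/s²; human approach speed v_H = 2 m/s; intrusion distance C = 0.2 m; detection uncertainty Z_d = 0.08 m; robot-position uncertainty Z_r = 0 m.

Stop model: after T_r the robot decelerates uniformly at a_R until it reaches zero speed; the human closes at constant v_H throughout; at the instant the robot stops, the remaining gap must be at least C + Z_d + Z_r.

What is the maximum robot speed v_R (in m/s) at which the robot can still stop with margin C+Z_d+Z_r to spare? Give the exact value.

v_R_max = 6/5 m/s = 1.2000 m/s

quadratic (5/8)·v² + (14/5)·v + (-213/50) = 0
  disc = (14/5)² − 4·(5/8)·(-213/50) = 1849/100 ; √disc = 43/10
  v_R = (−(14/5) + 43/10) / (2·(5/8)) = 6/5 m/s
check:
braking lasts T_s = (6/5)/(4/5) = 1.5000 s
robot in T_r: 1.2000·0.3000 = 0.3600 m
robot covers 1.2000·1.5000 − ½·0.8000·1.5000² = 0.9000 m while stopping
human over T_r+T_s: 2.0000·(0.3000+1.5000) = 3.6000 m
margins: 0.2000+0.0800+0.0000 = 0.2800 m
sum ≈ 0.3600+0.9000+3.6000+0.2800 ≈ 5.1400 m = S ✓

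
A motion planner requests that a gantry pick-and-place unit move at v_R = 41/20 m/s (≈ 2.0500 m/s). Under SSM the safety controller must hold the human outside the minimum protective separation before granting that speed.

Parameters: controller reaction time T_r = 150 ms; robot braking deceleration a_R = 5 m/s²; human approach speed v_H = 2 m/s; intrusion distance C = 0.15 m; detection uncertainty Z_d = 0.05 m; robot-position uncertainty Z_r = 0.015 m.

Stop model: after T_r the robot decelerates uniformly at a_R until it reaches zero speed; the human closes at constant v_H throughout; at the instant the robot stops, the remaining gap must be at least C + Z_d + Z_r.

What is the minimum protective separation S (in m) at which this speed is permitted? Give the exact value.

S_min = 8251/4000 m = 2.0627 m

braking lasts T_s = (41/20)/5 = 0.4100 s
reaction-phase robot travel = 2.0500·0.1500 = 0.3075 m
robot under decel: 2.0500²/(2·5.0000) = 0.4203 m
human closes 2.0000·0.5600 = 1.1200 m
C+Z_d+Z_r = 0.1500+0.0500+0.0150 = 0.2150 m
S_min ≈ 0.3075+0.4203+1.1200+0.2150  ⇒  S_min = 8251/4000 m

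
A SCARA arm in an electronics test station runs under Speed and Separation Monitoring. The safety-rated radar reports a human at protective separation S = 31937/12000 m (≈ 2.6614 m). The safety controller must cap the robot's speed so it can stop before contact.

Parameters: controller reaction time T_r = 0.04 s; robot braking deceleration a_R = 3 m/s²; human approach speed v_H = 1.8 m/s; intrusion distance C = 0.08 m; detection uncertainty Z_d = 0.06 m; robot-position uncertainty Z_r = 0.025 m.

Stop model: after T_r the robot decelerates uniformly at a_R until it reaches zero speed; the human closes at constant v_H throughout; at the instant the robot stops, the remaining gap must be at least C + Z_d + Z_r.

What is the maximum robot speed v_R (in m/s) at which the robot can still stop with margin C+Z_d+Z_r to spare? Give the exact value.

v_R_max = 47/20 m/s = 2.3500 m/s

collect terms ⇒ (1/6)·v_R² + (16/25)·v_R + (-29093/12000) = 0
  disc = (16/25)² − 4·(1/6)·(-29093/12000) = 182329/90000 ; √disc = 427/300
  v_R = (−(16/25) + 427/300) / (2·(1/6)) = 47/20 m/s
check:
braking lasts T_s = (47/20)/3 = 0.7833 s
robot covers v_R·T_r = 2.3500·0.0400 = 0.0940 m before braking
braking distance = 2.3500²/(2·3.0000) = 0.9204 m
human closes 1.8000·0.8233 = 1.4820 m
residual clearance needed = 0.0800+0.0600+0.0250 = 0.1650 m
sum ≈ 0.0940+0.9204+1.4820+0.1650 ≈ 2.6614 m = S ✓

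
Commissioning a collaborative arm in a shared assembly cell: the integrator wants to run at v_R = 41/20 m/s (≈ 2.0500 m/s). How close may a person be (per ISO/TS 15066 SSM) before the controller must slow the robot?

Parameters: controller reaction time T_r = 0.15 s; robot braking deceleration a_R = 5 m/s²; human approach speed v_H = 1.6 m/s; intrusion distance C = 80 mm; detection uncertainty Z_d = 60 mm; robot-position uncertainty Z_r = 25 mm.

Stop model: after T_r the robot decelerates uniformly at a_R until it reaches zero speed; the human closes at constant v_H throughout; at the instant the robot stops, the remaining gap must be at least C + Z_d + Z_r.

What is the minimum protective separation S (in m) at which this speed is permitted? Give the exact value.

S_min = 1431/800 m = 1.7888 m

stop time T_s = (41/20)/5 = 0.4100 s
robot covers v_R·T_r = 2.0500·0.1500 = 0.3075 m before braking
robot covers 2.0500·0.4100 − ½·5.0000·0.4100² = 0.4203 m while stopping
human closes 1.6000·0.5600 = 0.8960 m
residual clearance needed = 0.0800+0.0600+0.0250 = 0.1650 m
S_min ≈ 0.3075+0.4203+0.8960+0.1650  ⇒  S_min = 1431/800 m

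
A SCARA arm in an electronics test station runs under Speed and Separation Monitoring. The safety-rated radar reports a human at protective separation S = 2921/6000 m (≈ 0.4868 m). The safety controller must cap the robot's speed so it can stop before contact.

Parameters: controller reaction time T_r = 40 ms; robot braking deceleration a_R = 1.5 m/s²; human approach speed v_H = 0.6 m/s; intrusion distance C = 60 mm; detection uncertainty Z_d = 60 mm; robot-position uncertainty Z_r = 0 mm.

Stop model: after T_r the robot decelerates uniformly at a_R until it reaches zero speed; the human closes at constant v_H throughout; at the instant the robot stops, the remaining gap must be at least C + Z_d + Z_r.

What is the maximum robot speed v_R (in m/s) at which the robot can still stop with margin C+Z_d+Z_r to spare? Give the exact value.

v_R_max = 11/20 m/s = 0.5500 m/s

collect terms ⇒ (1/3)·v_R² + (11/25)·v_R + (-2057/6000) = 0
  disc = (11/25)² − 4·(1/3)·(-2057/6000) = 14641/22500 ; √disc = 121/150
  v_R = (−(11/25) + 121/150) / (2·(1/3)) = 11/20 m/s
check:
stop time T_s = (11/20)/(3/2) = 0.3667 s
robot in T_r: 0.5500·0.0400 = 0.0220 m
robot covers 0.5500·0.3667 − ½·1.5000·0.3667² = 0.1008 m while stopping
person approaches 0.6000·(0.0400+0.3667) = 0.2440 m
C+Z_d+Z_r = 0.0600+0.0600+0.0000 = 0.1200 m
sum ≈ 0.0220+0.1008+0.2440+0.1200 ≈ 0.4868 m = S ✓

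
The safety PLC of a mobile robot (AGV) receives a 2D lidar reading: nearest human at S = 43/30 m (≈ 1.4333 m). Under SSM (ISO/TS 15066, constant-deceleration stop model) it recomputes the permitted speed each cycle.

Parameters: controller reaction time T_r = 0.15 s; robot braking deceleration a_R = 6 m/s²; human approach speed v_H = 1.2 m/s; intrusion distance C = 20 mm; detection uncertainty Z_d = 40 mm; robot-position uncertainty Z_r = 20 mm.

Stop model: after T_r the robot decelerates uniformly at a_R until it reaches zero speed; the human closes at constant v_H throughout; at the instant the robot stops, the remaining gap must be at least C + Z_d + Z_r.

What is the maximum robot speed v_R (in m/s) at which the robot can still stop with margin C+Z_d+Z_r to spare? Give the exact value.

v_R_max = 11/5 m/s = 2.2000 m/s

at the boundary: (1/12)·v² + (7/20)·v + (-88/75) = 0
  disc = (7/20)² − 4·(1/12)·(-88/75) = 1849/3600 ; √disc = 43/60
  v_R = (−(7/20) + 43/60) / (2·(1/12)) = 11/5 m/s
check:
T_s = v_R/a_R = (11/5)/6 = 0.3667 s
reaction-phase robot travel = 2.2000·0.1500 = 0.3300 m
robot under decel: 2.2000²/(2·6.0000) = 0.4033 m
human over T_r+T_s: 1.2000·(0.1500+0.3667) = 0.6200 m
margins: 0.0200+0.0400+0.0200 = 0.0800 m
sum ≈ 0.3300+0.4033+0.6200+0.0800 ≈ 1.4333 m = S ✓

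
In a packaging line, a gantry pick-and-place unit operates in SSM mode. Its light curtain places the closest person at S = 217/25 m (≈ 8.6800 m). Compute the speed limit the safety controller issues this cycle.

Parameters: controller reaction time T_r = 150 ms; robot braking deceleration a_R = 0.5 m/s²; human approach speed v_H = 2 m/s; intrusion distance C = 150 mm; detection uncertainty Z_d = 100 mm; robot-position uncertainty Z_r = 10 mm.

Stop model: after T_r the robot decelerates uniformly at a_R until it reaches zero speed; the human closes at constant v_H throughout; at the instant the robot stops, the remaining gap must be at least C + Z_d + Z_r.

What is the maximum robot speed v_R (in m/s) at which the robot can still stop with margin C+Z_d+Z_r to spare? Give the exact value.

collect terms ⇒ (1)·v_R² + (83/20)·v_R + (-203/25) = 0
  disc = (83/20)² − 4·(1)·(-203/25) = 19881/400 ; √disc = 141/20
  v_R = (−(83/20) + 141/20) / (2·(1)) = 29/20 m/s
check:
T_s = v_R/a_R = (29/20)/(1/2) = 2.9000 s
reaction-phase robot travel = 1.4500·0.1500 = 0.2175 m
robot under decel: 1.4500²/(2·0.5000) = 2.1025 m
human over T_r+T_s: 2.0000·(0.1500+2.9000) = 6.1000 m
margins: 0.1500+0.1000+0.0100 = 0.2600 m
sum ≈ 0.2175+2.1025+6.1000+0.2600 ≈ 8.6800 m = S ✓

v_R_max = 29/20 m/s = 1.4500 m/s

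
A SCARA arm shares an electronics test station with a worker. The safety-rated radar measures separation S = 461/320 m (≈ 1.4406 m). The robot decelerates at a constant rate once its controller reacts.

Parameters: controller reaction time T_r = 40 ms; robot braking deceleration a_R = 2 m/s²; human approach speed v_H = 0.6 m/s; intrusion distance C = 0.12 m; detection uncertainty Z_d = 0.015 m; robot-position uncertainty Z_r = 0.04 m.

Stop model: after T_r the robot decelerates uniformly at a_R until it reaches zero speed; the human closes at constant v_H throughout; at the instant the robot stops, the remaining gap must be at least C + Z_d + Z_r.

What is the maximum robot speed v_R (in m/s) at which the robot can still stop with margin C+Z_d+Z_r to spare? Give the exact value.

v_R_max = 33/20 m/s = 1.6500 m/s

at the boundary: (1/4)·v² + (17/50)·v + (-9933/8000) = 0
  disc = (17/50)² − 4·(1/4)·(-9933/8000) = 54289/40000 ; √disc = 233/200
  v_R = (−(17/50) + 233/200) / (2·(1/4)) = 33/20 m/s
check:
stop time T_s = (33/20)/2 = 0.8250 s
robot covers v_R·T_r = 1.6500·0.0400 = 0.0660 m before braking
robot covers 1.6500·0.8250 − ½·2.0000·0.8250² = 0.6806 m while stopping
human closes 0.6000·0.8650 = 0.5190 m
C+Z_d+Z_r = 0.1200+0.0150+0.0400 = 0.1750 m
sum ≈ 0.0660+0.6806+0.5190+0.1750 ≈ 1.4406 m = S ✓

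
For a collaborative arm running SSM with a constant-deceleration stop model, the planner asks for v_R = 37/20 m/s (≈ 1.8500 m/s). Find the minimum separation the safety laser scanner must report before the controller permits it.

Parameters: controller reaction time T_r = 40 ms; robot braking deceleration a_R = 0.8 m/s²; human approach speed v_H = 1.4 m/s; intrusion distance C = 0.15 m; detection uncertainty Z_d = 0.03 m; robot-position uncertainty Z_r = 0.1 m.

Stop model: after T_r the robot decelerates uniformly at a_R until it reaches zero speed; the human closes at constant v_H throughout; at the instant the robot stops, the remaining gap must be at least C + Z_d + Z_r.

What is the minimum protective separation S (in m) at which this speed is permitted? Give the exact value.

braking lasts T_s = (37/20)/(4/5) = 2.3125 s
robot covers v_R·T_r = 1.8500·0.0400 = 0.0740 m before braking
robot under decel: 1.8500²/(2·0.8000) = 2.1391 m
human closes 1.4000·2.3525 = 3.2935 m
residual clearance needed = 0.1500+0.0300+0.1000 = 0.2800 m
S_min ≈ 0.0740+2.1391+3.2935+0.2800  ⇒  S_min = 18517/3200 m

S_min = 18517/3200 m = 5.7866 m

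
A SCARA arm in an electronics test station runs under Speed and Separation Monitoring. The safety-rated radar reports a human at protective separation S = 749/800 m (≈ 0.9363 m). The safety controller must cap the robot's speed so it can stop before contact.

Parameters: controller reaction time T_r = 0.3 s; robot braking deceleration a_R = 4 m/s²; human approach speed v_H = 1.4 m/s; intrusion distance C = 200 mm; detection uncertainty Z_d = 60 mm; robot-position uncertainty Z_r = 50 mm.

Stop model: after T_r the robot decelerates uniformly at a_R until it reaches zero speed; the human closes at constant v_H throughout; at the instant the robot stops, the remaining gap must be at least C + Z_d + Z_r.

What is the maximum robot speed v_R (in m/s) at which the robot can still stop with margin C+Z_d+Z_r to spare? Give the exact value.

at the boundary: (1/8)·v² + (13/20)·v + (-33/160) = 0
  disc = (13/20)² − 4·(1/8)·(-33/160) = 841/1600 ; √disc = 29/40
  v_R = (−(13/20) + 29/40) / (2·(1/8)) = 3/10 m/s
check:
T_s = v_R/a_R = (3/10)/4 = 0.0750 s
robot covers v_R·T_r = 0.3000·0.3000 = 0.0900 m before braking
braking distance = 0.3000²/(2·4.0000) = 0.0112 m
human over T_r+T_s: 1.4000·(0.3000+0.0750) = 0.5250 m
margins: 0.2000+0.0600+0.0500 = 0.3100 m
sum ≈ 0.0900+0.0112+0.5250+0.3100 ≈ 0.9363 m = S ✓

v_R_max = 3/10 m/s = 0.3000 m/s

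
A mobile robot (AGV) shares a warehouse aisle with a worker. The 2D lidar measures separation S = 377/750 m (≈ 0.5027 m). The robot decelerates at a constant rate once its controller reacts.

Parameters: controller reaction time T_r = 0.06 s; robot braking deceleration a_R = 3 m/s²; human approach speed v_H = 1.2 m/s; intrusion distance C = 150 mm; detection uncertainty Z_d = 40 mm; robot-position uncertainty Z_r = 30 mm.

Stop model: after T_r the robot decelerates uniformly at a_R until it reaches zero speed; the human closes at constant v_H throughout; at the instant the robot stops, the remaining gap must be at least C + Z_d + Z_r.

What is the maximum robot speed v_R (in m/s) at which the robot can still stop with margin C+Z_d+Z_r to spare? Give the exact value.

collect terms ⇒ (1/6)·v_R² + (23/50)·v_R + (-79/375) = 0
  disc = (23/50)² − 4·(1/6)·(-79/375) = 7921/22500 ; √disc = 89/150
  v_R = (−(23/50) + 89/150) / (2·(1/6)) = 2/5 m/s
check:
T_s = v_R/a_R = (2/5)/3 = 0.1333 s
robot in T_r: 0.4000·0.0600 = 0.0240 m
robot under decel: 0.4000²/(2·3.0000) = 0.0267 m
human closes 1.2000·0.1933 = 0.2320 m
residual clearance needed = 0.1500+0.0400+0.0300 = 0.2200 m
sum ≈ 0.0240+0.0267+0.2320+0.2200 ≈ 0.5027 m = S ✓

v_R_max = 2/5 m/s = 0.4000 m/s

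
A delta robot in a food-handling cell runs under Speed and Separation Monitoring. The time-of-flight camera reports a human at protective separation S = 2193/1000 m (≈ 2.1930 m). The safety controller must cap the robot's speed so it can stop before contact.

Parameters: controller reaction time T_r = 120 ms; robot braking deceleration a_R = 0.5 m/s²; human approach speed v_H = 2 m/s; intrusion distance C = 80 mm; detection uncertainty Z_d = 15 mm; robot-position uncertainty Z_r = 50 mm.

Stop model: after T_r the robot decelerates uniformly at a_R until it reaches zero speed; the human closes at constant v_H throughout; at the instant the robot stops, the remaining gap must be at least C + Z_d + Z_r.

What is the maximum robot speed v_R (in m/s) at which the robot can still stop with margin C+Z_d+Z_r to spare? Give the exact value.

v_R_max = 2/5 m/s = 0.4000 m/s

quadratic (1)·v² + (103/25)·v + (-226/125) = 0
  disc = (103/25)² − 4·(1)·(-226/125) = 15129/625 ; √disc = 123/25
  v_R = (−(103/25) + 123/25) / (2·(1)) = 2/5 m/s
check:
braking lasts T_s = (2/5)/(1/2) = 0.8000 s
robot covers v_R·T_r = 0.4000·0.1200 = 0.0480 m before braking
robot covers 0.4000·0.8000 − ½·0.5000·0.8000² = 0.1600 m while stopping
person approaches 2.0000·(0.1200+0.8000) = 1.8400 m
C+Z_d+Z_r = 0.0800+0.0150+0.0500 = 0.1450 m
sum ≈ 0.0480+0.1600+1.8400+0.1450 ≈ 2.1930 m = S ✓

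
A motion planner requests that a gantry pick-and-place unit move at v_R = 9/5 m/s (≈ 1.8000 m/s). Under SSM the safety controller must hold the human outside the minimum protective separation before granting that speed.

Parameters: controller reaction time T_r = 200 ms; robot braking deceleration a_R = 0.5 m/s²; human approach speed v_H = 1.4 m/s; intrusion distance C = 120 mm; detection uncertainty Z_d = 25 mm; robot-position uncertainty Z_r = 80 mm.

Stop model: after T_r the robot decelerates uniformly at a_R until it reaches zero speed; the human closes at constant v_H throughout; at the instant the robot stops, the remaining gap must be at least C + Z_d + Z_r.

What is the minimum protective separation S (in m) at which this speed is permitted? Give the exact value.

S_min = 1829/200 m = 9.1450 m

stop time T_s = (9/5)/(1/2) = 3.6000 s
robot covers v_R·T_r = 1.8000·0.2000 = 0.3600 m before braking
robot covers 1.8000·3.6000 − ½·0.5000·3.6000² = 3.2400 m while stopping
human over T_r+T_s: 1.4000·(0.2000+3.6000) = 5.3200 m
residual clearance needed = 0.1200+0.0250+0.0800 = 0.2250 m
S_min ≈ 0.3600+3.2400+5.3200+0.2250  ⇒  S_min = 1829/200 m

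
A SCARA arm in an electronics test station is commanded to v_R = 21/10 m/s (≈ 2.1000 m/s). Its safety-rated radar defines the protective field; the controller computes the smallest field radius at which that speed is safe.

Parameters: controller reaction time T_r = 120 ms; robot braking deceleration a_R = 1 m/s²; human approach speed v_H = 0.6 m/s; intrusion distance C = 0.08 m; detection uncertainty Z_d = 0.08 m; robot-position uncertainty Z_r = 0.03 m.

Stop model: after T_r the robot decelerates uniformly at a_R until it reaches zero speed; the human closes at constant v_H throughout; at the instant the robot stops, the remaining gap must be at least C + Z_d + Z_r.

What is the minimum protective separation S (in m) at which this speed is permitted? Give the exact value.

S_min = 3979/1000 m = 3.9790 m

braking lasts T_s = (21/10)/1 = 2.1000 s
robot covers v_R·T_r = 2.1000·0.1200 = 0.2520 m before braking
robot covers 2.1000·2.1000 − ½·1.0000·2.1000² = 2.2050 m while stopping
person approaches 0.6000·(0.1200+2.1000) = 1.3320 m
margins: 0.0800+0.0800+0.0300 = 0.1900 m
S_min ≈ 0.2520+2.2050+1.3320+0.1900  ⇒  S_min = 3979/1000 m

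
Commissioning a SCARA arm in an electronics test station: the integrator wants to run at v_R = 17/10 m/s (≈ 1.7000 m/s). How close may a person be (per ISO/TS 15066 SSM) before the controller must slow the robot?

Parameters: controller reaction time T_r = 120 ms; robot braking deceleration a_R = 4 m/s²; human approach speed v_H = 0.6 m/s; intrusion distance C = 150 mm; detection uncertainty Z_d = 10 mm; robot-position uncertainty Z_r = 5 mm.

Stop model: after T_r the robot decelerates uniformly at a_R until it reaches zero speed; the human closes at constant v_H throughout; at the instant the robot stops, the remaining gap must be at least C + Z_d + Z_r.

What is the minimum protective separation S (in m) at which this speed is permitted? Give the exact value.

S_min = 4229/4000 m = 1.0573 m

T_s = v_R/a_R = (17/10)/4 = 0.4250 s
robot in T_r: 1.7000·0.1200 = 0.2040 m
robot under decel: 1.7000²/(2·4.0000) = 0.3613 m
human over T_r+T_s: 0.6000·(0.1200+0.4250) = 0.3270 m
residual clearance needed = 0.1500+0.0100+0.0050 = 0.1650 m
S_min ≈ 0.2040+0.3613+0.3270+0.1650  ⇒  S_min = 4229/4000 m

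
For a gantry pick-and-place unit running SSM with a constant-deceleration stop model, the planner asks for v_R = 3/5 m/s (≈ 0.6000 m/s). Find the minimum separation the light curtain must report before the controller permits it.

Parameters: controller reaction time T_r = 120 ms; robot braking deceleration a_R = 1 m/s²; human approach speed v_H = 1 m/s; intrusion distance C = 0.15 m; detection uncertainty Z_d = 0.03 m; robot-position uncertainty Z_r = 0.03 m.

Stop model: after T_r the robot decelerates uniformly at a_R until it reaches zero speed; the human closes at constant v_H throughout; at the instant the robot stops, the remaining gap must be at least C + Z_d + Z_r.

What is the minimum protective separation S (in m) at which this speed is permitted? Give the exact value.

S_min = 591/500 m = 1.1820 m

braking lasts T_s = (3/5)/1 = 0.6000 s
robot in T_r: 0.6000·0.1200 = 0.0720 m
robot under decel: 0.6000²/(2·1.0000) = 0.1800 m
person approaches 1.0000·(0.1200+0.6000) = 0.7200 m
C+Z_d+Z_r = 0.1500+0.0300+0.0300 = 0.2100 m
S_min ≈ 0.0720+0.1800+0.7200+0.2100  ⇒  S_min = 591/500 m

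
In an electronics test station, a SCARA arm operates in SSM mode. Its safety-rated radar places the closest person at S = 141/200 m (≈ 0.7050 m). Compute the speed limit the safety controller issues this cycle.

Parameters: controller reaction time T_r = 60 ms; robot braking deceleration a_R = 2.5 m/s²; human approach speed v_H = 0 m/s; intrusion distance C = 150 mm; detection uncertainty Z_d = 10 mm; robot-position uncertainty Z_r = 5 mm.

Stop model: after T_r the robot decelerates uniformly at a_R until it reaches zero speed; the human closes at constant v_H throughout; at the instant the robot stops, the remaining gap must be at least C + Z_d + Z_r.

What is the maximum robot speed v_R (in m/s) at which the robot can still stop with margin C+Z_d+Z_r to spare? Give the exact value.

v_R_max = 3/2 m/s = 1.5000 m/s

quadratic (1/5)·v² + (3/50)·v + (-27/50) = 0
  disc = (3/50)² − 4·(1/5)·(-27/50) = 1089/2500 ; √disc = 33/50
  v_R = (−(3/50) + 33/50) / (2·(1/5)) = 3/2 m/s
check:
T_s = v_R/a_R = (3/2)/(5/2) = 0.6000 s
robot covers v_R·T_r = 1.5000·0.0600 = 0.0900 m before braking
robot under decel: 1.5000²/(2·2.5000) = 0.4500 m
human over T_r+T_s: 0.0000·(0.0600+0.6000) = 0.0000 m
residual clearance needed = 0.1500+0.0100+0.0050 = 0.1650 m
sum ≈ 0.0900+0.4500+0.0000+0.1650 ≈ 0.7050 m = S ✓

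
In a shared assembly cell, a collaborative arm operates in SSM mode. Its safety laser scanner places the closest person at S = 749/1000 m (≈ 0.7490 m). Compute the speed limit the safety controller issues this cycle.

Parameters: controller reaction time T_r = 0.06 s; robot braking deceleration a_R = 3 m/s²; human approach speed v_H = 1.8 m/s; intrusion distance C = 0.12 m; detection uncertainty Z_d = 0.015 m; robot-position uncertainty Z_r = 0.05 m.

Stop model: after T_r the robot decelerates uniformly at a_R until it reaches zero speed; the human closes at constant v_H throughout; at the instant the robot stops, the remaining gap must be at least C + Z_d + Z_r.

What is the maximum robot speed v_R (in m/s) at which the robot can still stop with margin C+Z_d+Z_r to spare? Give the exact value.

at the boundary: (1/6)·v² + (33/50)·v + (-57/125) = 0
  disc = (33/50)² − 4·(1/6)·(-57/125) = 1849/2500 ; √disc = 43/50
  v_R = (−(33/50) + 43/50) / (2·(1/6)) = 3/5 m/s
check:
T_s = v_R/a_R = (3/5)/3 = 0.2000 s
robot in T_r: 0.6000·0.0600 = 0.0360 m
robot under decel: 0.6000²/(2·3.0000) = 0.0600 m
human closes 1.8000·0.2600 = 0.4680 m
residual clearance needed = 0.1200+0.0150+0.0500 = 0.1850 m
sum ≈ 0.0360+0.0600+0.4680+0.1850 ≈ 0.7490 m = S ✓

v_R_max = 3/5 m/s = 0.6000 m/s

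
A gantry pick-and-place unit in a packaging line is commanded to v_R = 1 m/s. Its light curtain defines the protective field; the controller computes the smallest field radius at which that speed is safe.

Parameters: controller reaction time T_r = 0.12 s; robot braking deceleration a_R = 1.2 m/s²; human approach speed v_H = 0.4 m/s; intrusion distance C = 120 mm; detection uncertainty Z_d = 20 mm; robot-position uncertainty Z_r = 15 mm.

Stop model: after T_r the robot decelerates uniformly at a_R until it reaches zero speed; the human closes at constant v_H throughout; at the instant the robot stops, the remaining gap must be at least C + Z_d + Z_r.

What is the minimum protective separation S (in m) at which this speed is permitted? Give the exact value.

stop time T_s = 1/(6/5) = 0.8333 s
robot in T_r: 1.0000·0.1200 = 0.1200 m
robot under decel: 1.0000²/(2·1.2000) = 0.4167 m
person approaches 0.4000·(0.1200+0.8333) = 0.3813 m
residual clearance needed = 0.1200+0.0200+0.0150 = 0.1550 m
S_min ≈ 0.1200+0.4167+0.3813+0.1550  ⇒  S_min = 1073/1000 m

S_min = 1073/1000 m = 1.0730 m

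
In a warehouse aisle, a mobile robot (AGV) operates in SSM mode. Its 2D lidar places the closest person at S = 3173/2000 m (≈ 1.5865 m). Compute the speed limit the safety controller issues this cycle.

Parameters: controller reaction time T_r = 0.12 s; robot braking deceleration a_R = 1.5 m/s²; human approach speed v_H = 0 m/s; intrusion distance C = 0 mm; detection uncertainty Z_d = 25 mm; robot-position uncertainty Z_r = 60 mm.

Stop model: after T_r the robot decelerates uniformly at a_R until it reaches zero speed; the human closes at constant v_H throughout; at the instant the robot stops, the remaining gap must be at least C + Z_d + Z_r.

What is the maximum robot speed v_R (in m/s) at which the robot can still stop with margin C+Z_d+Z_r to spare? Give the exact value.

v_R_max = 39/20 m/s = 1.9500 m/s

quadratic (1/3)·v² + (3/25)·v + (-3003/2000) = 0
  disc = (3/25)² − 4·(1/3)·(-3003/2000) = 5041/2500 ; √disc = 71/50
  v_R = (−(3/25) + 71/50) / (2·(1/3)) = 39/20 m/s
check:
stop time T_s = (39/20)/(3/2) = 1.3000 s
robot in T_r: 1.9500·0.1200 = 0.2340 m
braking distance = 1.9500²/(2·1.5000) = 1.2675 m
human closes 0.0000·1.4200 = 0.0000 m
C+Z_d+Z_r = 0.0000+0.0250+0.0600 = 0.0850 m
sum ≈ 0.2340+1.2675+0.0000+0.0850 ≈ 1.5865 m = S ✓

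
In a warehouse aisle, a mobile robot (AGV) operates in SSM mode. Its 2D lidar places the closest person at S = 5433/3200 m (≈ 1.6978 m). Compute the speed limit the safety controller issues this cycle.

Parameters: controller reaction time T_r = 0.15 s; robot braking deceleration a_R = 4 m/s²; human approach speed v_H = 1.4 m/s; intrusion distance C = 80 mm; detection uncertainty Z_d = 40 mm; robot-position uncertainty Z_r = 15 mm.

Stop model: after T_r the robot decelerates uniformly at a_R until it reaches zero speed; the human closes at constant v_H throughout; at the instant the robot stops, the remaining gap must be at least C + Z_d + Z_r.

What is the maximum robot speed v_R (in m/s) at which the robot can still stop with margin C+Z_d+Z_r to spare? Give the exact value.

collect terms ⇒ (1/8)·v_R² + (1/2)·v_R + (-4329/3200) = 0
  disc = (1/2)² − 4·(1/8)·(-4329/3200) = 5929/6400 ; √disc = 77/80
  v_R = (−(1/2) + 77/80) / (2·(1/8)) = 37/20 m/s
check:
stop time T_s = (37/20)/4 = 0.4625 s
reaction-phase robot travel = 1.8500·0.1500 = 0.2775 m
braking distance = 1.8500²/(2·4.0000) = 0.4278 m
person approaches 1.4000·(0.1500+0.4625) = 0.8575 m
margins: 0.0800+0.0400+0.0150 = 0.1350 m
sum ≈ 0.2775+0.4278+0.8575+0.1350 ≈ 1.6978 m = S ✓

v_R_max = 37/20 m/s = 1.8500 m/s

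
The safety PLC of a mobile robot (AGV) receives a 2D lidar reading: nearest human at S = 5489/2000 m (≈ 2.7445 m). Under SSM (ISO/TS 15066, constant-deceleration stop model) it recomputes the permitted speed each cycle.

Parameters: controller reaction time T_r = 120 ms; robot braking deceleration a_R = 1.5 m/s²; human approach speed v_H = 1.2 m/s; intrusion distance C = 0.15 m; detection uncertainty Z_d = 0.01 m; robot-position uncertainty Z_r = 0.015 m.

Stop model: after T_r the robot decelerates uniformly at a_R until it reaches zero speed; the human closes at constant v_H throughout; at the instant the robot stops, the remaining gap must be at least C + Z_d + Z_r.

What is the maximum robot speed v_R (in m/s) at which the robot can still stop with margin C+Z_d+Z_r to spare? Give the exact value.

v_R_max = 33/20 m/s = 1.6500 m/s

quadratic (1/3)·v² + (23/25)·v + (-4851/2000) = 0
  disc = (23/25)² − 4·(1/3)·(-4851/2000) = 10201/2500 ; √disc = 101/50
  v_R = (−(23/25) + 101/50) / (2·(1/3)) = 33/20 m/s
check:
stop time T_s = (33/20)/(3/2) = 1.1000 s
robot in T_r: 1.6500·0.1200 = 0.1980 m
robot covers 1.6500·1.1000 − ½·1.5000·1.1000² = 0.9075 m while stopping
human over T_r+T_s: 1.2000·(0.1200+1.1000) = 1.4640 m
C+Z_d+Z_r = 0.1500+0.0100+0.0150 = 0.1750 m
sum ≈ 0.1980+0.9075+1.4640+0.1750 ≈ 2.7445 m = S ✓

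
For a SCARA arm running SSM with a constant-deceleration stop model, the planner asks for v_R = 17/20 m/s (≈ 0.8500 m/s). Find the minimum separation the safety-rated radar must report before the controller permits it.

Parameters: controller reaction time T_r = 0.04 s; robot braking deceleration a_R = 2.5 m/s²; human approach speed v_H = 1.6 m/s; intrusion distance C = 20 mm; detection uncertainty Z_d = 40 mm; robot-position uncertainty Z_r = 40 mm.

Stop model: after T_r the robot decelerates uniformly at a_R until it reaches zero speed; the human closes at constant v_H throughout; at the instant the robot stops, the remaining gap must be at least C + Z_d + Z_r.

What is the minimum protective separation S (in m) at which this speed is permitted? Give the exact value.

S_min = 1773/2000 m = 0.8865 m

T_s = v_R/a_R = (17/20)/(5/2) = 0.3400 s
robot covers v_R·T_r = 0.8500·0.0400 = 0.0340 m before braking
robot under decel: 0.8500²/(2·2.5000) = 0.1445 m
human over T_r+T_s: 1.6000·(0.0400+0.3400) = 0.6080 m
C+Z_d+Z_r = 0.0200+0.0400+0.0400 = 0.1000 m
S_min ≈ 0.0340+0.1445+0.6080+0.1000  ⇒  S_min = 1773/2000 m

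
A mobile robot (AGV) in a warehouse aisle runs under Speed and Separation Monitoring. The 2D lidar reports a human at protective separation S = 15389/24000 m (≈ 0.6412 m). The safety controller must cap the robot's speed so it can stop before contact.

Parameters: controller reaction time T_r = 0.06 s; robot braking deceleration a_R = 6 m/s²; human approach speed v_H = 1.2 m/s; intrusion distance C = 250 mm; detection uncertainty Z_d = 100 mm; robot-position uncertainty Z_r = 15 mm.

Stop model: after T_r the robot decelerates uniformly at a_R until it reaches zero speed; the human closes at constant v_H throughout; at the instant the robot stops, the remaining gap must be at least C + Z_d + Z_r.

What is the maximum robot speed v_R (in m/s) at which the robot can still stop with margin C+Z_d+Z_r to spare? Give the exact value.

v_R_max = 13/20 m/s = 0.6500 m/s

collect terms ⇒ (1/12)·v_R² + (13/50)·v_R + (-4901/24000) = 0
  disc = (13/50)² − 4·(1/12)·(-4901/24000) = 48841/360000 ; √disc = 221/600
  v_R = (−(13/50) + 221/600) / (2·(1/12)) = 13/20 m/s
check:
braking lasts T_s = (13/20)/6 = 0.1083 s
reaction-phase robot travel = 0.6500·0.0600 = 0.0390 m
robot under decel: 0.6500²/(2·6.0000) = 0.0352 m
person approaches 1.2000·(0.0600+0.1083) = 0.2020 m
margins: 0.2500+0.1000+0.0150 = 0.3650 m
sum ≈ 0.0390+0.0352+0.2020+0.3650 ≈ 0.6412 m = S ✓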